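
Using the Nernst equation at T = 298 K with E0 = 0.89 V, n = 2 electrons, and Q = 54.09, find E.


E = E0 - (RT/nF) * ln(Q)
E = 0.89 - (8.314 * 298 / (2 * 96485)) * ln(54.09)
E = 0.8388 V

0.8388 V


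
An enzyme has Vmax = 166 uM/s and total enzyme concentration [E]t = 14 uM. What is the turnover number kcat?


kcat = Vmax / [E]t
kcat = 166 / 14
kcat = 11.8571 s^-1

11.8571 s^-1


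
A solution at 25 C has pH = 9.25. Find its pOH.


pOH = 14 - pH
pOH = 14 - 9.25
pOH = 4.75

4.75


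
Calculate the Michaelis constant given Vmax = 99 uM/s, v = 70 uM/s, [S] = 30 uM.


Km = [S] * (Vmax - v) / v
Km = 30 * (99 - 70) / 70
Km = 12.4286 uM

12.4286 uM


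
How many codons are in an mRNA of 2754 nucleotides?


codons = nucleotides / 3
codons = 2754 / 3 = 918

918


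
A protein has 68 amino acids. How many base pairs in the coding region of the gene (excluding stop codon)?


Each amino acid = 1 codon = 3 bp
bp = 68 * 3 = 204 bp

204 bp


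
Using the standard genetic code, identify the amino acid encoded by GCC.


Standard genetic code lookup.
Codon GCC -> Ala

Ala


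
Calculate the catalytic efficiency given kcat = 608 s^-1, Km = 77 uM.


Catalytic efficiency = kcat / Km
= 608 / 77
= 7.8961 uM^-1*s^-1

7.8961 uM^-1*s^-1


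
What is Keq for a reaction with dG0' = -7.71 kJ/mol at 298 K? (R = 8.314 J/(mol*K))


Keq = exp(-dG0 * 1000 / (R * T))
Keq = exp(-(-7.71) * 1000 / (8.314 * 298))
Keq = 22.4641

22.4641


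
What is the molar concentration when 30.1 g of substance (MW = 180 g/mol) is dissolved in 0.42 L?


C = (mass / MW) / volume
C = (30.1 / 180) / 0.42
C = 0.3981 M

0.3981 M


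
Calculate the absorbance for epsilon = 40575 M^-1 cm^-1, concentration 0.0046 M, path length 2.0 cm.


A = epsilon * c * l
A = 40575 * 0.0046 * 2.0
A = 373.29

373.29


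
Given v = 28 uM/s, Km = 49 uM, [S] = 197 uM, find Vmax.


Vmax = v * (Km + [S]) / [S]
Vmax = 28 * (49 + 197) / 197
Vmax = 34.9645 uM/s

34.9645 uM/s


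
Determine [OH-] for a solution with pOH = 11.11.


[OH-] = 10^(-pOH)
[OH-] = 10^(-11.11)
[OH-] = 7.762e-12 M

7.762e-12 M


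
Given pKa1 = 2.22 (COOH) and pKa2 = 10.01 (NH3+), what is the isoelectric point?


pI = (pKa1 + pKa2) / 2
pI = (2.22 + 10.01) / 2
pI = 6.115

6.115


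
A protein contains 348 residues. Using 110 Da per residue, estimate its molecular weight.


MW = n_residues * 110 Da
MW = 348 * 110
MW = 38280 Da

38280 Da


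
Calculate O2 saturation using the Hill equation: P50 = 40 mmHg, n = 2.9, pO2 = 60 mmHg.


Y = pO2^n / (P50^n + pO2^n)
Y = 60^2.9 / (40^2.9 + 60^2.9)
Y = 76.42%

76.42%


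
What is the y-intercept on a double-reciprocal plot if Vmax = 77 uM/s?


y-intercept = 1/Vmax
= 1/77
= 0.013 s/uM

0.013 s/uM


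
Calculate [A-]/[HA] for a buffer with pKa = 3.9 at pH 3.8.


[A-]/[HA] = 10^(pH - pKa)
= 10^(3.8 - 3.9)
= 0.7943

0.7943


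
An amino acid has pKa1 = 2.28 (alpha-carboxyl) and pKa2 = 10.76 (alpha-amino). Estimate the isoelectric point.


pI = (pKa1 + pKa2) / 2
pI = (2.28 + 10.76) / 2
pI = 6.52

6.52


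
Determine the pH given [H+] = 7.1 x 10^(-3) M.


pH = -log10([H+])
pH = -log10(7.1 x 10^(-3))
pH = 2.1487

2.1487


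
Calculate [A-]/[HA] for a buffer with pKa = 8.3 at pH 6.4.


[A-]/[HA] = 10^(pH - pKa)
= 10^(6.4 - 8.3)
= 0.0126

0.0126


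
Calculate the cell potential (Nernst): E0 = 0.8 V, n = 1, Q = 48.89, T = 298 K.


E = E0 - (RT/nF) * ln(Q)
E = 0.8 - (8.314 * 298 / (1 * 96485)) * ln(48.89)
E = 0.7001 V

0.7001 V


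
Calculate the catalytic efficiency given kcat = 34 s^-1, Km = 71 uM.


Catalytic efficiency = kcat / Km
= 34 / 71
= 0.4789 uM^-1*s^-1

0.4789 uM^-1*s^-1


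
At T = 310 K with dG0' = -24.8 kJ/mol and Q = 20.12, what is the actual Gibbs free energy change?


dG = dG0' + RT * ln(Q) / 1000
dG = -24.8 + 8.314 * 310 * ln(20.12) / 1000
dG = -17.0636 kJ/mol

-17.0636 kJ/mol


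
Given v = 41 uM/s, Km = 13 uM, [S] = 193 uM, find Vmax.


Vmax = v * (Km + [S]) / [S]
Vmax = 41 * (13 + 193) / 193
Vmax = 43.7617 uM/s

43.7617 uM/s


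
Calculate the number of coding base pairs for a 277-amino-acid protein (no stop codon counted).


Each amino acid = 1 codon = 3 bp
bp = 277 * 3 = 831 bp

831 bp


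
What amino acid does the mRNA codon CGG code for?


Standard genetic code lookup.
Codon CGG -> Arg

Arg


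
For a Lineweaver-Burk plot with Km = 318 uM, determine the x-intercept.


x-intercept = -1/Km
= -1/318
= -0.0031 1/uM

-0.0031 1/uM


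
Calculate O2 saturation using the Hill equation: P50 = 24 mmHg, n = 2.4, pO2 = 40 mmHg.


Y = pO2^n / (P50^n + pO2^n)
Y = 40^2.4 / (24^2.4 + 40^2.4)
Y = 77.31%

77.31%


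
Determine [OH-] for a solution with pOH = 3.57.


[OH-] = 10^(-pOH)
[OH-] = 10^(-3.57)
[OH-] = 2.692e-04 M

2.692e-04 M


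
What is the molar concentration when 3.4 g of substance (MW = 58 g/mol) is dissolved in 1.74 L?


C = (mass / MW) / volume
C = (3.4 / 58) / 1.74
C = 0.0337 M

0.0337 M


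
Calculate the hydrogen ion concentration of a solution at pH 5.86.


[H+] = 10^(-pH)
[H+] = 10^(-5.86)
[H+] = 1.380e-06 M

1.380e-06 M


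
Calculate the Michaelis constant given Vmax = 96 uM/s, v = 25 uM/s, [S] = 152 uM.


Km = [S] * (Vmax - v) / v
Km = 152 * (96 - 25) / 25
Km = 431.68 uM

431.68 uM


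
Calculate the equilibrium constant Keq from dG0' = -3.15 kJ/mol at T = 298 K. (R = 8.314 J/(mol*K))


Keq = exp(-dG0 * 1000 / (R * T))
Keq = exp(-(-3.15) * 1000 / (8.314 * 298))
Keq = 3.5659

3.5659


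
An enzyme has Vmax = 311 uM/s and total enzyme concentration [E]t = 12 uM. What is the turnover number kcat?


kcat = Vmax / [E]t
kcat = 311 / 12
kcat = 25.9167 s^-1

25.9167 s^-1


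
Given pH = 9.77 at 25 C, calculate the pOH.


pOH = 14 - pH
pOH = 14 - 9.77
pOH = 4.23

4.23


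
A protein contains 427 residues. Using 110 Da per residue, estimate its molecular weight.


MW = n_residues * 110 Da
MW = 427 * 110
MW = 46970 Da

46970 Da


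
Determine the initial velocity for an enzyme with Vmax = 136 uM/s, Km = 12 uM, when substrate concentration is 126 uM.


v = Vmax * [S] / (Km + [S])
v = 136 * 126 / (12 + 126)
v = 124.1739 uM/s

124.1739 uM/s


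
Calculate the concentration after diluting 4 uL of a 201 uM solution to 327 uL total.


C2 = C1 * V1 / V2
C2 = 201 * 4 / 327
C2 = 2.4587 uM

2.4587 uM


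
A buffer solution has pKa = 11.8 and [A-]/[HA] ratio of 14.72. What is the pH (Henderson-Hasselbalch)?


pH = pKa + log10([A-]/[HA])
pH = 11.8 + log10(14.72)
pH = 12.9679

12.9679


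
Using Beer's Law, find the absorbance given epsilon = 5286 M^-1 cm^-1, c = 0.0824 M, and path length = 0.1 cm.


A = epsilon * c * l
A = 5286 * 0.0824 * 0.1
A = 43.5566

43.5566


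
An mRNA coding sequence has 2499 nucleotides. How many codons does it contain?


codons = nucleotides / 3
codons = 2499 / 3 = 833

833


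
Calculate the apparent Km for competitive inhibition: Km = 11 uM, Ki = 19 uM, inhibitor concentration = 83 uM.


Km_app = Km * (1 + [I]/Ki)
Km_app = 11 * (1 + 83/19)
Km_app = 59.0526 uM

59.0526 uM


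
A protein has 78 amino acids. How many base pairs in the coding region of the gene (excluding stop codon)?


Each amino acid = 1 codon = 3 bp
bp = 78 * 3 = 234 bp

234 bp


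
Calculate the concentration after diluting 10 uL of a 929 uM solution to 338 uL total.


C2 = C1 * V1 / V2
C2 = 929 * 10 / 338
C2 = 27.4852 uM

27.4852 uM


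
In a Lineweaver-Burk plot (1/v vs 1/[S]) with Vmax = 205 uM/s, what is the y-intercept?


y-intercept = 1/Vmax
= 1/205
= 0.0049 s/uM

0.0049 s/uM


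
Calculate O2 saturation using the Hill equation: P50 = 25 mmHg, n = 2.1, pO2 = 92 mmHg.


Y = pO2^n / (P50^n + pO2^n)
Y = 92^2.1 / (25^2.1 + 92^2.1)
Y = 93.91%

93.91%


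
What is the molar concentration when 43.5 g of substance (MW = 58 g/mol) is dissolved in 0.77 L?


C = (mass / MW) / volume
C = (43.5 / 58) / 0.77
C = 0.974 M

0.974 M


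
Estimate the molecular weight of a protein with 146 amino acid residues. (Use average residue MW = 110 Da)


MW = n_residues * 110 Da
MW = 146 * 110
MW = 16060 Da

16060 Da


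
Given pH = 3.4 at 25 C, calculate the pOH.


pOH = 14 - pH
pOH = 14 - 3.4
pOH = 10.6

10.6


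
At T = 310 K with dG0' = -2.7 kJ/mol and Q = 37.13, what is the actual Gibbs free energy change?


dG = dG0' + RT * ln(Q) / 1000
dG = -2.7 + 8.314 * 310 * ln(37.13) / 1000
dG = 6.6156 kJ/mol

6.6156 kJ/mol


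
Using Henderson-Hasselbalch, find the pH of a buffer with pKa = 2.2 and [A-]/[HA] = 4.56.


pH = pKa + log10([A-]/[HA])
pH = 2.2 + log10(4.56)
pH = 2.859

2.859


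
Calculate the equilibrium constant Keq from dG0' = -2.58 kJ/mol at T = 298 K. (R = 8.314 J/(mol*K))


Keq = exp(-dG0 * 1000 / (R * T))
Keq = exp(-(-2.58) * 1000 / (8.314 * 298))
Keq = 2.833

2.833


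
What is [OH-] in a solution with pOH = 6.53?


[OH-] = 10^(-pOH)
[OH-] = 10^(-6.53)
[OH-] = 2.951e-07 M

2.951e-07 M


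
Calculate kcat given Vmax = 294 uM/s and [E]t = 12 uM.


kcat = Vmax / [E]t
kcat = 294 / 12
kcat = 24.5 s^-1

24.5 s^-1


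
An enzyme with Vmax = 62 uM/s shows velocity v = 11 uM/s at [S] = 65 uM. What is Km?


Km = [S] * (Vmax - v) / v
Km = 65 * (62 - 11) / 11
Km = 301.3636 uM

301.3636 uM


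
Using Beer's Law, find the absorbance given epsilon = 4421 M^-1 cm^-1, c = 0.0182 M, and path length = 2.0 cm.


A = epsilon * c * l
A = 4421 * 0.0182 * 2.0
A = 160.9244

160.9244


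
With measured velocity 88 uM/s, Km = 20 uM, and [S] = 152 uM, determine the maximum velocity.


Vmax = v * (Km + [S]) / [S]
Vmax = 88 * (20 + 152) / 152
Vmax = 99.5789 uM/s

99.5789 uM/s


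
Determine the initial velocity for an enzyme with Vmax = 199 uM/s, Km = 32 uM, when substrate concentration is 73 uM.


v = Vmax * [S] / (Km + [S])
v = 199 * 73 / (32 + 73)
v = 138.3524 uM/s

138.3524 uM/s


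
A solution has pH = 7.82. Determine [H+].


[H+] = 10^(-pH)
[H+] = 10^(-7.82)
[H+] = 1.514e-08 M

1.514e-08 M


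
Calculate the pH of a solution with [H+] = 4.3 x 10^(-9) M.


pH = -log10([H+])
pH = -log10(4.3 x 10^(-9))
pH = 8.3665

8.3665


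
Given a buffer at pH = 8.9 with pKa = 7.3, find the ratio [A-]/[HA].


[A-]/[HA] = 10^(pH - pKa)
= 10^(8.9 - 7.3)
= 39.8107

39.8107


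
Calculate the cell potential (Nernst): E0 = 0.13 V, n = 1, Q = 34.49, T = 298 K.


E = E0 - (RT/nF) * ln(Q)
E = 0.13 - (8.314 * 298 / (1 * 96485)) * ln(34.49)
E = 0.0391 V

0.0391 V


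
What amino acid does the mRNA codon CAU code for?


Standard genetic code lookup.
Codon CAU -> His

His


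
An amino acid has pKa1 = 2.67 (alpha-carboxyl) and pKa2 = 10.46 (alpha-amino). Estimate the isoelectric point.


pI = (pKa1 + pKa2) / 2
pI = (2.67 + 10.46) / 2
pI = 6.565

6.565


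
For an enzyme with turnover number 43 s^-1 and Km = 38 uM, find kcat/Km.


Catalytic efficiency = kcat / Km
= 43 / 38
= 1.1316 uM^-1*s^-1

1.1316 uM^-1*s^-1


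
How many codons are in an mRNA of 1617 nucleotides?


codons = nucleotides / 3
codons = 1617 / 3 = 539

539


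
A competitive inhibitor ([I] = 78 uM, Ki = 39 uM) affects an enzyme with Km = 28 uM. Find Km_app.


Km_app = Km * (1 + [I]/Ki)
Km_app = 28 * (1 + 78/39)
Km_app = 84.0 uM

84.0 uM


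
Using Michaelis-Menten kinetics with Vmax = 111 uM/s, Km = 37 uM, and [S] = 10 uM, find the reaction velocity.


v = Vmax * [S] / (Km + [S])
v = 111 * 10 / (37 + 10)
v = 23.617 uM/s

23.617 uM/s


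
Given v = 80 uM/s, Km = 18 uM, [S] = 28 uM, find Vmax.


Vmax = v * (Km + [S]) / [S]
Vmax = 80 * (18 + 28) / 28
Vmax = 131.4286 uM/s

131.4286 uM/s


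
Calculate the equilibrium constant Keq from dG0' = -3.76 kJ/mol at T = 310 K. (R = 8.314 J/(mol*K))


Keq = exp(-dG0 * 1000 / (R * T))
Keq = exp(-(-3.76) * 1000 / (8.314 * 310))
Keq = 4.3011

4.3011


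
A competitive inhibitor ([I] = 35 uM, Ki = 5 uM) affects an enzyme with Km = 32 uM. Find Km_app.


Km_app = Km * (1 + [I]/Ki)
Km_app = 32 * (1 + 35/5)
Km_app = 256.0 uM

256.0 uM


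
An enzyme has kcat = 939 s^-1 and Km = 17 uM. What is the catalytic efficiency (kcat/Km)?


Catalytic efficiency = kcat / Km
= 939 / 17
= 55.2353 uM^-1*s^-1

55.2353 uM^-1*s^-1


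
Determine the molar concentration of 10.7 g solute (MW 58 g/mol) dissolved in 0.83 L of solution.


C = (mass / MW) / volume
C = (10.7 / 58) / 0.83
C = 0.2223 M

0.2223 M


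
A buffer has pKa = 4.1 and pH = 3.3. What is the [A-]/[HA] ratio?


[A-]/[HA] = 10^(pH - pKa)
= 10^(3.3 - 4.1)
= 0.1585

0.1585


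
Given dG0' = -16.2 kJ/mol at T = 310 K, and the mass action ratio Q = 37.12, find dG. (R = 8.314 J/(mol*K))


dG = dG0' + RT * ln(Q) / 1000
dG = -16.2 + 8.314 * 310 * ln(37.12) / 1000
dG = -6.8851 kJ/mol

-6.8851 kJ/mol


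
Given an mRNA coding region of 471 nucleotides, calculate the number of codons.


codons = nucleotides / 3
codons = 471 / 3 = 157

157


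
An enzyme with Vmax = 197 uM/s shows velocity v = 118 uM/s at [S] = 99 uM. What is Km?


Km = [S] * (Vmax - v) / v
Km = 99 * (197 - 118) / 118
Km = 66.2797 uM

66.2797 uM


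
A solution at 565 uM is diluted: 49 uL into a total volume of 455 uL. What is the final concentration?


C2 = C1 * V1 / V2
C2 = 565 * 49 / 455
C2 = 60.8462 uM

60.8462 uM


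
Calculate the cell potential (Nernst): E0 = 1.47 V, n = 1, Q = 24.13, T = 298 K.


E = E0 - (RT/nF) * ln(Q)
E = 1.47 - (8.314 * 298 / (1 * 96485)) * ln(24.13)
E = 1.3883 V

1.3883 V


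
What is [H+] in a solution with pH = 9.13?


[H+] = 10^(-pH)
[H+] = 10^(-9.13)
[H+] = 7.413e-10 M

7.413e-10 M


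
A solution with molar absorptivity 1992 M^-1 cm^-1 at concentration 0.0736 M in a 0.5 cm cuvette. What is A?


A = epsilon * c * l
A = 1992 * 0.0736 * 0.5
A = 73.3056

73.3056


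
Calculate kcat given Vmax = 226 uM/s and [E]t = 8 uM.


kcat = Vmax / [E]t
kcat = 226 / 8
kcat = 28.25 s^-1

28.25 s^-1


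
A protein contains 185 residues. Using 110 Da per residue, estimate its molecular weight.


MW = n_residues * 110 Da
MW = 185 * 110
MW = 20350 Da

20350 Da


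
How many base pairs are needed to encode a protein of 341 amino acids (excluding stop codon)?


Each amino acid = 1 codon = 3 bp
bp = 341 * 3 = 1023 bp

1023 bp


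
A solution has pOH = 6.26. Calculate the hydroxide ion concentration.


[OH-] = 10^(-pOH)
[OH-] = 10^(-6.26)
[OH-] = 5.495e-07 M

5.495e-07 M


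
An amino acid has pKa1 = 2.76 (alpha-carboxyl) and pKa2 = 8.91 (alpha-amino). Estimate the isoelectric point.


pI = (pKa1 + pKa2) / 2
pI = (2.76 + 8.91) / 2
pI = 5.835

5.835


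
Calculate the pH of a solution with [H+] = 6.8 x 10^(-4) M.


pH = -log10([H+])
pH = -log10(6.8 x 10^(-4))
pH = 3.1675

3.1675


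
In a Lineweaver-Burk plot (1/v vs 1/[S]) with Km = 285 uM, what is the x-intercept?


x-intercept = -1/Km
= -1/285
= -0.0035 1/uM

-0.0035 1/uM


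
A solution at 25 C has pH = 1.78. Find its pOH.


pOH = 14 - pH
pOH = 14 - 1.78
pOH = 12.22

12.22


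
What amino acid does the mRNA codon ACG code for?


Standard genetic code lookup.
Codon ACG -> Thr

Thr


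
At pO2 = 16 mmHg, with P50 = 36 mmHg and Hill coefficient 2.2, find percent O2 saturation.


Y = pO2^n / (P50^n + pO2^n)
Y = 16^2.2 / (36^2.2 + 16^2.2)
Y = 14.38%

14.38%


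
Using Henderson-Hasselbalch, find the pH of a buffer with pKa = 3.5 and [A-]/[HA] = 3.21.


pH = pKa + log10([A-]/[HA])
pH = 3.5 + log10(3.21)
pH = 4.0065

4.0065


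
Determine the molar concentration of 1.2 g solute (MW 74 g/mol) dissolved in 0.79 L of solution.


C = (mass / MW) / volume
C = (1.2 / 74) / 0.79
C = 0.0205 M

0.0205 M


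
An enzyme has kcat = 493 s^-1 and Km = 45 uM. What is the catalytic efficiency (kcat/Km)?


Catalytic efficiency = kcat / Km
= 493 / 45
= 10.9556 uM^-1*s^-1

10.9556 uM^-1*s^-1


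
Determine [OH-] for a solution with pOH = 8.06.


[OH-] = 10^(-pOH)
[OH-] = 10^(-8.06)
[OH-] = 8.710e-09 M

8.710e-09 M


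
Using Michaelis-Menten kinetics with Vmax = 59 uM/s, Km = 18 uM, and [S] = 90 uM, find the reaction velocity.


v = Vmax * [S] / (Km + [S])
v = 59 * 90 / (18 + 90)
v = 49.1667 uM/s

49.1667 uM/s


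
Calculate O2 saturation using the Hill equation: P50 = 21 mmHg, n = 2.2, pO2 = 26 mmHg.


Y = pO2^n / (P50^n + pO2^n)
Y = 26^2.2 / (21^2.2 + 26^2.2)
Y = 61.54%

61.54%


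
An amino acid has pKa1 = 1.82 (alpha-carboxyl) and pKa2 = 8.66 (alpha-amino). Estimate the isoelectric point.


pI = (pKa1 + pKa2) / 2
pI = (1.82 + 8.66) / 2
pI = 5.24

5.24


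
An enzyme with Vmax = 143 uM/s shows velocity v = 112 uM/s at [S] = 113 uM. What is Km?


Km = [S] * (Vmax - v) / v
Km = 113 * (143 - 112) / 112
Km = 31.2768 uM

31.2768 uM


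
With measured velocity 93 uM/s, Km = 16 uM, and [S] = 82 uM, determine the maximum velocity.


Vmax = v * (Km + [S]) / [S]
Vmax = 93 * (16 + 82) / 82
Vmax = 111.1463 uM/s

111.1463 uM/s


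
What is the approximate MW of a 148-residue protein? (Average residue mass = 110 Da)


MW = n_residues * 110 Da
MW = 148 * 110
MW = 16280 Da

16280 Da


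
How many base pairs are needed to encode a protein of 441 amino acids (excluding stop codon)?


Each amino acid = 1 codon = 3 bp
bp = 441 * 3 = 1323 bp

1323 bp


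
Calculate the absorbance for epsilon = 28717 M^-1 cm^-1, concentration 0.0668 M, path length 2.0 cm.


A = epsilon * c * l
A = 28717 * 0.0668 * 2.0
A = 3836.5912

3836.5912


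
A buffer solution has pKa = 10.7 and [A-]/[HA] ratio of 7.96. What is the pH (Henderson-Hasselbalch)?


pH = pKa + log10([A-]/[HA])
pH = 10.7 + log10(7.96)
pH = 11.6009

11.6009


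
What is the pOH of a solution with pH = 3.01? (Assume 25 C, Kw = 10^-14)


pOH = 14 - pH
pOH = 14 - 3.01
pOH = 10.99

10.99


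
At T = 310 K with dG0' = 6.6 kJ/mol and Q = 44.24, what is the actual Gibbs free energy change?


dG = dG0' + RT * ln(Q) / 1000
dG = 6.6 + 8.314 * 310 * ln(44.24) / 1000
dG = 16.3672 kJ/mol

16.3672 kJ/mol


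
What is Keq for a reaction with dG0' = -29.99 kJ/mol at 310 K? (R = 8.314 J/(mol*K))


Keq = exp(-dG0 * 1000 / (R * T))
Keq = exp(-(-29.99) * 1000 / (8.314 * 310))
Keq = 113100.0204

113100.0204


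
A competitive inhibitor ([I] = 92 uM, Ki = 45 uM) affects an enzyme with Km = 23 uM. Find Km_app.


Km_app = Km * (1 + [I]/Ki)
Km_app = 23 * (1 + 92/45)
Km_app = 70.0222 uM

70.0222 uM


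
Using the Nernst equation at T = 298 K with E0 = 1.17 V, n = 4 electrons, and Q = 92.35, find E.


E = E0 - (RT/nF) * ln(Q)
E = 1.17 - (8.314 * 298 / (4 * 96485)) * ln(92.35)
E = 1.1409 V

1.1409 V


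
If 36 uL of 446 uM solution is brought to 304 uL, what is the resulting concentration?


C2 = C1 * V1 / V2
C2 = 446 * 36 / 304
C2 = 52.8158 uM

52.8158 uM


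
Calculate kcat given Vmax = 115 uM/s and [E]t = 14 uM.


kcat = Vmax / [E]t
kcat = 115 / 14
kcat = 8.2143 s^-1

8.2143 s^-1


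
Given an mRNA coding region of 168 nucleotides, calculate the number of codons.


codons = nucleotides / 3
codons = 168 / 3 = 56

56


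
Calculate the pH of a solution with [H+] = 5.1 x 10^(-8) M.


pH = -log10([H+])
pH = -log10(5.1 x 10^(-8))
pH = 7.2924

7.2924


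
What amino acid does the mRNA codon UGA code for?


Standard genetic code lookup.
Codon UGA -> Stop

Stop


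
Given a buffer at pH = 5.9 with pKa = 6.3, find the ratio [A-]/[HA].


[A-]/[HA] = 10^(pH - pKa)
= 10^(5.9 - 6.3)
= 0.3981

0.3981


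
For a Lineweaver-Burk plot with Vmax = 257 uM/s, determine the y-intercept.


y-intercept = 1/Vmax
= 1/257
= 0.0039 s/uM

0.0039 s/uM


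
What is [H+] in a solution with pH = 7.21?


[H+] = 10^(-pH)
[H+] = 10^(-7.21)
[H+] = 6.166e-08 M

6.166e-08 M


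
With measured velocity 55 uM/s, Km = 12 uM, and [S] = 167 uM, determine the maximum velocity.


Vmax = v * (Km + [S]) / [S]
Vmax = 55 * (12 + 167) / 167
Vmax = 58.9521 uM/s

58.9521 uM/s


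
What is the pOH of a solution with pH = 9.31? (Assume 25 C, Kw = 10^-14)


pOH = 14 - pH
pOH = 14 - 9.31
pOH = 4.69

4.69


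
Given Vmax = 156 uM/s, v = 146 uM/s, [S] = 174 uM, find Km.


Km = [S] * (Vmax - v) / v
Km = 174 * (156 - 146) / 146
Km = 11.9178 uM

11.9178 uM


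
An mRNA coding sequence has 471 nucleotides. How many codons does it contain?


codons = nucleotides / 3
codons = 471 / 3 = 157

157


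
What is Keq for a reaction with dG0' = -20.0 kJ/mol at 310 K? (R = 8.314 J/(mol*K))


Keq = exp(-dG0 * 1000 / (R * T))
Keq = exp(-(-20.0) * 1000 / (8.314 * 310))
Keq = 2344.7605

2344.7605


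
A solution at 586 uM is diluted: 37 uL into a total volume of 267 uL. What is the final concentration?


C2 = C1 * V1 / V2
C2 = 586 * 37 / 267
C2 = 81.206 uM

81.206 uM


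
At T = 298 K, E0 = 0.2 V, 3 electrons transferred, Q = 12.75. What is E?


E = E0 - (RT/nF) * ln(Q)
E = 0.2 - (8.314 * 298 / (3 * 96485)) * ln(12.75)
E = 0.1782 V

0.1782 V


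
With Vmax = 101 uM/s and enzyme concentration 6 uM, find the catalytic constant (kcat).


kcat = Vmax / [E]t
kcat = 101 / 6
kcat = 16.8333 s^-1

16.8333 s^-1


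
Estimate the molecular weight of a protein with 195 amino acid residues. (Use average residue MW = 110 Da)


MW = n_residues * 110 Da
MW = 195 * 110
MW = 21450 Da

21450 Da


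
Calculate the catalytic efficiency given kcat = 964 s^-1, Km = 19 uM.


Catalytic efficiency = kcat / Km
= 964 / 19
= 50.7368 uM^-1*s^-1

50.7368 uM^-1*s^-1


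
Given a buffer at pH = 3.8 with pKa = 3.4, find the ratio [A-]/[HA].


[A-]/[HA] = 10^(pH - pKa)
= 10^(3.8 - 3.4)
= 2.5119

2.5119


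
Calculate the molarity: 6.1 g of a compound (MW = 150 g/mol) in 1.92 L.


C = (mass / MW) / volume
C = (6.1 / 150) / 1.92
C = 0.0212 M

0.0212 M


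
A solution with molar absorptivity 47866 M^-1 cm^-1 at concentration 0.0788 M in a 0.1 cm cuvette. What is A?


A = epsilon * c * l
A = 47866 * 0.0788 * 0.1
A = 377.1841

377.1841


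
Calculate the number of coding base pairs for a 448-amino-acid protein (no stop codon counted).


Each amino acid = 1 codon = 3 bp
bp = 448 * 3 = 1344 bp

1344 bp


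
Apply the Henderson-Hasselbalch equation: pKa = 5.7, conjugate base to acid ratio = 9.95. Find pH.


pH = pKa + log10([A-]/[HA])
pH = 5.7 + log10(9.95)
pH = 6.6978

6.6978


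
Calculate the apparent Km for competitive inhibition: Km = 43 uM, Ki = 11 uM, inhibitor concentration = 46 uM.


Km_app = Km * (1 + [I]/Ki)
Km_app = 43 * (1 + 46/11)
Km_app = 222.8182 uM

222.8182 uM


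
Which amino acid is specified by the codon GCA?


Standard genetic code lookup.
Codon GCA -> Ala

Ala


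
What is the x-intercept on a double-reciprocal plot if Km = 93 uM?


x-intercept = -1/Km
= -1/93
= -0.0108 1/uM

-0.0108 1/uM


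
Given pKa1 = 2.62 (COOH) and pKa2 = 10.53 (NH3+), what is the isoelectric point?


pI = (pKa1 + pKa2) / 2
pI = (2.62 + 10.53) / 2
pI = 6.575

6.575


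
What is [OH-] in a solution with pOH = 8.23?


[OH-] = 10^(-pOH)
[OH-] = 10^(-8.23)
[OH-] = 5.888e-09 M

5.888e-09 M


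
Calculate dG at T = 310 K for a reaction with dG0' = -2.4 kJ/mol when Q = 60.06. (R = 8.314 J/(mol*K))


dG = dG0' + RT * ln(Q) / 1000
dG = -2.4 + 8.314 * 310 * ln(60.06) / 1000
dG = 8.1551 kJ/mol

8.1551 kJ/mol


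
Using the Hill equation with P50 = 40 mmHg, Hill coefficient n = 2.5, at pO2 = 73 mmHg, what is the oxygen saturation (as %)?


Y = pO2^n / (P50^n + pO2^n)
Y = 73^2.5 / (40^2.5 + 73^2.5)
Y = 81.82%

81.82%


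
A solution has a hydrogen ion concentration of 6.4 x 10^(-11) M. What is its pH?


pH = -log10([H+])
pH = -log10(6.4 x 10^(-11))
pH = 10.1938

10.1938


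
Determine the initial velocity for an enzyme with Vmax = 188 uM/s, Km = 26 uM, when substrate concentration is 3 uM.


v = Vmax * [S] / (Km + [S])
v = 188 * 3 / (26 + 3)
v = 19.4483 uM/s

19.4483 uM/s


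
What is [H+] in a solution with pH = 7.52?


[H+] = 10^(-pH)
[H+] = 10^(-7.52)
[H+] = 3.020e-08 M

3.020e-08 M


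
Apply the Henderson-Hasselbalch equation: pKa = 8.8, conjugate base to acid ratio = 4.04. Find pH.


pH = pKa + log10([A-]/[HA])
pH = 8.8 + log10(4.04)
pH = 9.4064

9.4064


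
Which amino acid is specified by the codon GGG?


Standard genetic code lookup.
Codon GGG -> Gly

Gly


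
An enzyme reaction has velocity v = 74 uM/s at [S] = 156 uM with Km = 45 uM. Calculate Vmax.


Vmax = v * (Km + [S]) / [S]
Vmax = 74 * (45 + 156) / 156
Vmax = 95.3462 uM/s

95.3462 uM/s


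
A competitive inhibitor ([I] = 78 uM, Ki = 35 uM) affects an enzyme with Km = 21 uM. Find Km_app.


Km_app = Km * (1 + [I]/Ki)
Km_app = 21 * (1 + 78/35)
Km_app = 67.8 uM

67.8 uM


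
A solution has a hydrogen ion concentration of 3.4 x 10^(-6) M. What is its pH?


pH = -log10([H+])
pH = -log10(3.4 x 10^(-6))
pH = 5.4685

5.4685


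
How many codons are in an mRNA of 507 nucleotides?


codons = nucleotides / 3
codons = 507 / 3 = 169

169


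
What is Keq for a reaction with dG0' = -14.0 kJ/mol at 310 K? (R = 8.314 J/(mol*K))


Keq = exp(-dG0 * 1000 / (R * T))
Keq = exp(-(-14.0) * 1000 / (8.314 * 310))
Keq = 228.5962

228.5962


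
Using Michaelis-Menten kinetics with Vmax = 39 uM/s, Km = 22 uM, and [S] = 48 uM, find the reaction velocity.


v = Vmax * [S] / (Km + [S])
v = 39 * 48 / (22 + 48)
v = 26.7429 uM/s

26.7429 uM/s


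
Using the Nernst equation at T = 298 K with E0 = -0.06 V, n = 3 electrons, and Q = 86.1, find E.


E = E0 - (RT/nF) * ln(Q)
E = -0.06 - (8.314 * 298 / (3 * 96485)) * ln(86.1)
E = -0.0981 V

-0.0981 V


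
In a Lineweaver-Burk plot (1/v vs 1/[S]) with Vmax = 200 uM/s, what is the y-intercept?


y-intercept = 1/Vmax
= 1/200
= 0.005 s/uM

0.005 s/uM


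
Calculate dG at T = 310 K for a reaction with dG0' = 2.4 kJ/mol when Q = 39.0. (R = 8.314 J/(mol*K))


dG = dG0' + RT * ln(Q) / 1000
dG = 2.4 + 8.314 * 310 * ln(39.0) / 1000
dG = 11.8422 kJ/mol

11.8422 kJ/mol


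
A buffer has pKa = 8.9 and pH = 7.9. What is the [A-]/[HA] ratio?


[A-]/[HA] = 10^(pH - pKa)
= 10^(7.9 - 8.9)
= 0.1

0.1


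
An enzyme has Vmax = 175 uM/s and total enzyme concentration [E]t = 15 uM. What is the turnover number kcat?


kcat = Vmax / [E]t
kcat = 175 / 15
kcat = 11.6667 s^-1

11.6667 s^-1


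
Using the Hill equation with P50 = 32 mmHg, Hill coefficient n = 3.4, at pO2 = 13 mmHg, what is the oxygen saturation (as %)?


Y = pO2^n / (P50^n + pO2^n)
Y = 13^3.4 / (32^3.4 + 13^3.4)
Y = 4.47%

4.47%


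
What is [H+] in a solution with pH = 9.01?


[H+] = 10^(-pH)
[H+] = 10^(-9.01)
[H+] = 9.772e-10 M

9.772e-10 M


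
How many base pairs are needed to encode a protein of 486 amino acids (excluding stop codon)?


Each amino acid = 1 codon = 3 bp
bp = 486 * 3 = 1458 bp

1458 bp


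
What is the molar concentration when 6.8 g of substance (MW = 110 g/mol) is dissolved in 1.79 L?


C = (mass / MW) / volume
C = (6.8 / 110) / 1.79
C = 0.0345 M

0.0345 M


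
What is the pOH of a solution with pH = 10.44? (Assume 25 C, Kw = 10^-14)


pOH = 14 - pH
pOH = 14 - 10.44
pOH = 3.56

3.56


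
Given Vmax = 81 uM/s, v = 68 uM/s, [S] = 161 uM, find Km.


Km = [S] * (Vmax - v) / v
Km = 161 * (81 - 68) / 68
Km = 30.7794 uM

30.7794 uM


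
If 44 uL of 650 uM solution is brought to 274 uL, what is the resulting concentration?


C2 = C1 * V1 / V2
C2 = 650 * 44 / 274
C2 = 104.3796 uM

104.3796 uM


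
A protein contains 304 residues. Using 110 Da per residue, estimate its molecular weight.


MW = n_residues * 110 Da
MW = 304 * 110
MW = 33440 Da

33440 Da


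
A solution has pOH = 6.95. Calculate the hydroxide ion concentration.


[OH-] = 10^(-pOH)
[OH-] = 10^(-6.95)
[OH-] = 1.122e-07 M

1.122e-07 M


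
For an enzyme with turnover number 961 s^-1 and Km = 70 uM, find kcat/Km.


Catalytic efficiency = kcat / Km
= 961 / 70
= 13.7286 uM^-1*s^-1

13.7286 uM^-1*s^-1


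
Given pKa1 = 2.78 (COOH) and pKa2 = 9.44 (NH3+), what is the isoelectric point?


pI = (pKa1 + pKa2) / 2
pI = (2.78 + 9.44) / 2
pI = 6.11

6.11


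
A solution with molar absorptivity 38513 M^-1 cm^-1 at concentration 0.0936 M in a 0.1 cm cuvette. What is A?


A = epsilon * c * l
A = 38513 * 0.0936 * 0.1
A = 360.4817

360.4817


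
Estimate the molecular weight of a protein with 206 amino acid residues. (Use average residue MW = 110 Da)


MW = n_residues * 110 Da
MW = 206 * 110
MW = 22660 Da

22660 Da


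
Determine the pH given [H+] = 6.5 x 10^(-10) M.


pH = -log10([H+])
pH = -log10(6.5 x 10^(-10))
pH = 9.1871

9.1871


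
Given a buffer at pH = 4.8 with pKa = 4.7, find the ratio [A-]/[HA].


[A-]/[HA] = 10^(pH - pKa)
= 10^(4.8 - 4.7)
= 1.2589

1.2589


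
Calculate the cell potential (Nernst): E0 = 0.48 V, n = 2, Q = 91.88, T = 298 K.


E = E0 - (RT/nF) * ln(Q)
E = 0.48 - (8.314 * 298 / (2 * 96485)) * ln(91.88)
E = 0.422 V

0.422 V


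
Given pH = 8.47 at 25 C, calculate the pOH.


pOH = 14 - pH
pOH = 14 - 8.47
pOH = 5.53

5.53


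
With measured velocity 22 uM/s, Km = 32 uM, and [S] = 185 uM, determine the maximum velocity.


Vmax = v * (Km + [S]) / [S]
Vmax = 22 * (32 + 185) / 185
Vmax = 25.8054 uM/s

25.8054 uM/s


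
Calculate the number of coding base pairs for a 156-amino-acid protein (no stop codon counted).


Each amino acid = 1 codon = 3 bp
bp = 156 * 3 = 468 bp

468 bp


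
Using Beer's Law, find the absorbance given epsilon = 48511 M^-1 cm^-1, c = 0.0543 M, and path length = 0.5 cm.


A = epsilon * c * l
A = 48511 * 0.0543 * 0.5
A = 1317.0737

1317.0737


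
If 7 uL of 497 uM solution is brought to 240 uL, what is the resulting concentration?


C2 = C1 * V1 / V2
C2 = 497 * 7 / 240
C2 = 14.4958 uM

14.4958 uM


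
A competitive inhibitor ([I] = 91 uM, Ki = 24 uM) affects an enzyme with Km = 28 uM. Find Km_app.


Km_app = Km * (1 + [I]/Ki)
Km_app = 28 * (1 + 91/24)
Km_app = 134.1667 uM

134.1667 uM


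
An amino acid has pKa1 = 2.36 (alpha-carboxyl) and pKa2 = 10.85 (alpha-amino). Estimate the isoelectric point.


pI = (pKa1 + pKa2) / 2
pI = (2.36 + 10.85) / 2
pI = 6.605

6.605


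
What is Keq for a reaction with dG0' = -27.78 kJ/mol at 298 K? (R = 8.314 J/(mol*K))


Keq = exp(-dG0 * 1000 / (R * T))
Keq = exp(-(-27.78) * 1000 / (8.314 * 298))
Keq = 74057.0033

74057.0033


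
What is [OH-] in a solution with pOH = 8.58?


[OH-] = 10^(-pOH)
[OH-] = 10^(-8.58)
[OH-] = 2.630e-09 M

2.630e-09 M


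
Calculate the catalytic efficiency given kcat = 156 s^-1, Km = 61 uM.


Catalytic efficiency = kcat / Km
= 156 / 61
= 2.5574 uM^-1*s^-1

2.5574 uM^-1*s^-1


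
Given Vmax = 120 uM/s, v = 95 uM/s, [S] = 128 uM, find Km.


Km = [S] * (Vmax - v) / v
Km = 128 * (120 - 95) / 95
Km = 33.6842 uM

33.6842 uM


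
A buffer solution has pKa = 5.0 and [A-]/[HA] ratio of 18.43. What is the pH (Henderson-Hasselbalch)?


pH = pKa + log10([A-]/[HA])
pH = 5.0 + log10(18.43)
pH = 6.2655

6.2655


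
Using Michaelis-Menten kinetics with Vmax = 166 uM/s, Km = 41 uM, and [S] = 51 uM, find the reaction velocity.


v = Vmax * [S] / (Km + [S])
v = 166 * 51 / (41 + 51)
v = 92.0217 uM/s

92.0217 uM/s


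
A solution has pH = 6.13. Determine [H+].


[H+] = 10^(-pH)
[H+] = 10^(-6.13)
[H+] = 7.413e-07 M

7.413e-07 M


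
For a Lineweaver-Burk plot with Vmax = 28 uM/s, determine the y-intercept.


y-intercept = 1/Vmax
= 1/28
= 0.0357 s/uM

0.0357 s/uM


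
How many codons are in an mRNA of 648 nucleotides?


codons = nucleotides / 3
codons = 648 / 3 = 216

216


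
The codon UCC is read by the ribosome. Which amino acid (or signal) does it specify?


Standard genetic code lookup.
Codon UCC -> Ser

Ser


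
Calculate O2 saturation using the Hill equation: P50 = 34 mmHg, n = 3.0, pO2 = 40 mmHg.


Y = pO2^n / (P50^n + pO2^n)
Y = 40^3.0 / (34^3.0 + 40^3.0)
Y = 61.95%

61.95%


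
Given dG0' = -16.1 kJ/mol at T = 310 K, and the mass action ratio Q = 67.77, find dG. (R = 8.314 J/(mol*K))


dG = dG0' + RT * ln(Q) / 1000
dG = -16.1 + 8.314 * 310 * ln(67.77) / 1000
dG = -5.2336 kJ/mol

-5.2336 kJ/mol


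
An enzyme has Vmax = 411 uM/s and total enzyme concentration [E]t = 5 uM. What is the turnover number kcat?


kcat = Vmax / [E]t
kcat = 411 / 5
kcat = 82.2 s^-1

82.2 s^-1


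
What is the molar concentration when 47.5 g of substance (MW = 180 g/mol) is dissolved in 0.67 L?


C = (mass / MW) / volume
C = (47.5 / 180) / 0.67
C = 0.3939 M

0.3939 M


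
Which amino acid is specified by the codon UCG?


Standard genetic code lookup.
Codon UCG -> Ser

Ser


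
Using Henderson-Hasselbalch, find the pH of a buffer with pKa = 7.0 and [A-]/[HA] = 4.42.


pH = pKa + log10([A-]/[HA])
pH = 7.0 + log10(4.42)
pH = 7.6454

7.6454


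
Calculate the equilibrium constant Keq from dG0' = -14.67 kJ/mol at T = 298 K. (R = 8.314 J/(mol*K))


Keq = exp(-dG0 * 1000 / (R * T))
Keq = exp(-(-14.67) * 1000 / (8.314 * 298))
Keq = 372.8289

372.8289


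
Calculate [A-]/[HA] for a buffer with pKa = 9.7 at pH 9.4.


[A-]/[HA] = 10^(pH - pKa)
= 10^(9.4 - 9.7)
= 0.5012

0.5012


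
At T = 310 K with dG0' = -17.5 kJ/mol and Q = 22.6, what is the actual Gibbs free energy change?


dG = dG0' + RT * ln(Q) / 1000
dG = -17.5 + 8.314 * 310 * ln(22.6) / 1000
dG = -9.464 kJ/mol

-9.464 kJ/mol


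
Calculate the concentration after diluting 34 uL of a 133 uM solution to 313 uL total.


C2 = C1 * V1 / V2
C2 = 133 * 34 / 313
C2 = 14.4473 uM

14.4473 uM


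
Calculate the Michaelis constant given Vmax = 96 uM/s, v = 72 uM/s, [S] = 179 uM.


Km = [S] * (Vmax - v) / v
Km = 179 * (96 - 72) / 72
Km = 59.6667 uM

59.6667 uM


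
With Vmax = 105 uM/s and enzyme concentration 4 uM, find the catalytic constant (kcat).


kcat = Vmax / [E]t
kcat = 105 / 4
kcat = 26.25 s^-1

26.25 s^-1


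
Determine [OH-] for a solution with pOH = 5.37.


[OH-] = 10^(-pOH)
[OH-] = 10^(-5.37)
[OH-] = 4.266e-06 M

4.266e-06 M


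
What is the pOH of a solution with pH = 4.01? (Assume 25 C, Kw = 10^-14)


pOH = 14 - pH
pOH = 14 - 4.01
pOH = 9.99

9.99


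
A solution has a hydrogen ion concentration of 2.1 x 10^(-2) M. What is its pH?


pH = -log10([H+])
pH = -log10(2.1 x 10^(-2))
pH = 1.6778

1.6778


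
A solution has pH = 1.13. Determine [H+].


[H+] = 10^(-pH)
[H+] = 10^(-1.13)
[H+] = 0.0741 M

0.0741 M


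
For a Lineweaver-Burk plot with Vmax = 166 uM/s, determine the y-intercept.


y-intercept = 1/Vmax
= 1/166
= 0.006 s/uM

0.006 s/uM


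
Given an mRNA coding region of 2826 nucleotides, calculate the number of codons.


codons = nucleotides / 3
codons = 2826 / 3 = 942

942


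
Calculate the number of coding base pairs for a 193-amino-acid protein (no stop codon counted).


Each amino acid = 1 codon = 3 bp
bp = 193 * 3 = 579 bp

579 bp


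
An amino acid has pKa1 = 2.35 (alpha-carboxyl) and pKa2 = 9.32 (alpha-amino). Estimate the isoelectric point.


pI = (pKa1 + pKa2) / 2
pI = (2.35 + 9.32) / 2
pI = 5.835

5.835


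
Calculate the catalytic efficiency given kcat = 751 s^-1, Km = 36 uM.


Catalytic efficiency = kcat / Km
= 751 / 36
= 20.8611 uM^-1*s^-1

20.8611 uM^-1*s^-1


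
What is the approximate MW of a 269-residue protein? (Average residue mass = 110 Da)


MW = n_residues * 110 Da
MW = 269 * 110
MW = 29590 Da

29590 Da


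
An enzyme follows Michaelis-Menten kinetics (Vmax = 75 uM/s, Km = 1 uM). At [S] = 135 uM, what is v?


v = Vmax * [S] / (Km + [S])
v = 75 * 135 / (1 + 135)
v = 74.4485 uM/s

74.4485 uM/s


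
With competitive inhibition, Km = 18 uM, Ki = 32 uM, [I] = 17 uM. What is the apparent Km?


Km_app = Km * (1 + [I]/Ki)
Km_app = 18 * (1 + 17/32)
Km_app = 27.5625 uM

27.5625 uM


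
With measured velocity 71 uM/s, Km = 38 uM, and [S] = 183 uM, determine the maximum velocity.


Vmax = v * (Km + [S]) / [S]
Vmax = 71 * (38 + 183) / 183
Vmax = 85.7432 uM/s

85.7432 uM/s


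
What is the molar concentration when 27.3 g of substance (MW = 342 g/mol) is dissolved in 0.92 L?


C = (mass / MW) / volume
C = (27.3 / 342) / 0.92
C = 0.0868 M

0.0868 M


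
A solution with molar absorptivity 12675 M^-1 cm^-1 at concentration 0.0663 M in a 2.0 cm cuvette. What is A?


A = epsilon * c * l
A = 12675 * 0.0663 * 2.0
A = 1680.705

1680.705


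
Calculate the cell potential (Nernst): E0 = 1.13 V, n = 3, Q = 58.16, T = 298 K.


E = E0 - (RT/nF) * ln(Q)
E = 1.13 - (8.314 * 298 / (3 * 96485)) * ln(58.16)
E = 1.0952 V

1.0952 V


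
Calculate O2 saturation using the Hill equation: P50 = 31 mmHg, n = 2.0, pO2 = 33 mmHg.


Y = pO2^n / (P50^n + pO2^n)
Y = 33^2.0 / (31^2.0 + 33^2.0)
Y = 53.12%

53.12%


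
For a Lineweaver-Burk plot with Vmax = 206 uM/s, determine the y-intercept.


y-intercept = 1/Vmax
= 1/206
= 0.0049 s/uM

0.0049 s/uM


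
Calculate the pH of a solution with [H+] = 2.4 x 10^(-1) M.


pH = -log10([H+])
pH = -log10(2.4 x 10^(-1))
pH = 0.6198

0.6198


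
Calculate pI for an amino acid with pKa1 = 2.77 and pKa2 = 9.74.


pI = (pKa1 + pKa2) / 2
pI = (2.77 + 9.74) / 2
pI = 6.255

6.255


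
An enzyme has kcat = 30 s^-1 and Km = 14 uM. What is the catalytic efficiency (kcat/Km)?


Catalytic efficiency = kcat / Km
= 30 / 14
= 2.1429 uM^-1*s^-1

2.1429 uM^-1*s^-1


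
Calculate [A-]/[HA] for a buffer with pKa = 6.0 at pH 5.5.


[A-]/[HA] = 10^(pH - pKa)
= 10^(5.5 - 6.0)
= 0.3162

0.3162


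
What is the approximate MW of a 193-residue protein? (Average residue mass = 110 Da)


MW = n_residues * 110 Da
MW = 193 * 110
MW = 21230 Da

21230 Da


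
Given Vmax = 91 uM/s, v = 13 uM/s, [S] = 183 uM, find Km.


Km = [S] * (Vmax - v) / v
Km = 183 * (91 - 13) / 13
Km = 1098.0 uM

1098.0 uM


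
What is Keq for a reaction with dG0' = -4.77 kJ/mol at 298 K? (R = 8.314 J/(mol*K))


Keq = exp(-dG0 * 1000 / (R * T))
Keq = exp(-(-4.77) * 1000 / (8.314 * 298))
Keq = 6.857

6.857


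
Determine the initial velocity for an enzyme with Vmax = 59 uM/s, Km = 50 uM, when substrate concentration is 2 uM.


v = Vmax * [S] / (Km + [S])
v = 59 * 2 / (50 + 2)
v = 2.2692 uM/s

2.2692 uM/s


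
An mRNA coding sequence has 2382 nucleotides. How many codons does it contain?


codons = nucleotides / 3
codons = 2382 / 3 = 794

794


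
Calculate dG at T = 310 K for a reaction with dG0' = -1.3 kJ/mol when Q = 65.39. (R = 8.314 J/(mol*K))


dG = dG0' + RT * ln(Q) / 1000
dG = -1.3 + 8.314 * 310 * ln(65.39) / 1000
dG = 9.4742 kJ/mol

9.4742 kJ/mol


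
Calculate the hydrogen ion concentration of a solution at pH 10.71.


[H+] = 10^(-pH)
[H+] = 10^(-10.71)
[H+] = 1.950e-11 M

1.950e-11 M


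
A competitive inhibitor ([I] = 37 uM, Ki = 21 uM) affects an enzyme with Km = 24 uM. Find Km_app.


Km_app = Km * (1 + [I]/Ki)
Km_app = 24 * (1 + 37/21)
Km_app = 66.2857 uM

66.2857 uM


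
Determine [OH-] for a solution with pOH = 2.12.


[OH-] = 10^(-pOH)
[OH-] = 10^(-2.12)
[OH-] = 0.0076 M

0.0076 M


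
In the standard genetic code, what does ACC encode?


Standard genetic code lookup.
Codon ACC -> Thr

Thr


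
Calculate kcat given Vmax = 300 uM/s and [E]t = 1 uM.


kcat = Vmax / [E]t
kcat = 300 / 1
kcat = 300.0 s^-1

300.0 s^-1


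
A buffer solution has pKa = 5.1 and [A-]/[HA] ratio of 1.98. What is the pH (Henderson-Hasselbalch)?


pH = pKa + log10([A-]/[HA])
pH = 5.1 + log10(1.98)
pH = 5.3967

5.3967
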